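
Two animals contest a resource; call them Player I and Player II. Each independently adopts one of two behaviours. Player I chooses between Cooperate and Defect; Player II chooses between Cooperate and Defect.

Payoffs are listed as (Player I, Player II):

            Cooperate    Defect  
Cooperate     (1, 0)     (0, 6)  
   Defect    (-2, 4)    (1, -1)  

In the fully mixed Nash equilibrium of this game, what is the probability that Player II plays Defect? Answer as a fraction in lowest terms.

3/4

Let y be the probability that Player II plays Cooperate. In a completely mixed equilibrium, Player I must be indifferent between Cooperate and Defect.
Player I's expected payoff from Cooperate is y; from Defect it is −2y + (1−y).
Setting these equal: y = −3y + 1, so y = 1/4.
Therefore Player II plays Defect with probability 1 − 1/4 = 3/4.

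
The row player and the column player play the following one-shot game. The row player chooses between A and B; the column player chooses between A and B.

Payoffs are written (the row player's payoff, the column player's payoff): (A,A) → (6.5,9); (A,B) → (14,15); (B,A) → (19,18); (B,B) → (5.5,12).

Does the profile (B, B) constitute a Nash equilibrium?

At (B, B), the row player earns 5.5; switching to A would give 14, so the row player would deviate.
The column player earns 12; switching to A would give 18, so the column player would deviate.
Since at least one player can profitably deviate, this is not a Nash equilibrium.

No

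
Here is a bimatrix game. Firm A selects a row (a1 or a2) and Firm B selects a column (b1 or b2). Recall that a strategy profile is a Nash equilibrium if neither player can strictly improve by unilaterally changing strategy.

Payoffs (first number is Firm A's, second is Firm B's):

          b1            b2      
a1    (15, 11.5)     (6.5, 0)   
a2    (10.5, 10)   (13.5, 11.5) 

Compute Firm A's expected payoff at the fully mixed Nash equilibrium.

First find q, the probability Firm B plays b1, from Firm A's indifference between a1 and a2: 15q + 6.5(1−q) = 10.5q + 13.5(1−q), giving q = 14/23.
Since Firm A is indifferent in equilibrium, Firm A's expected payoff equals the payoff from either row against (14/23, 9/23). Using a1: 15(14/23) + 6.5(9/23) = 537/46.

537/46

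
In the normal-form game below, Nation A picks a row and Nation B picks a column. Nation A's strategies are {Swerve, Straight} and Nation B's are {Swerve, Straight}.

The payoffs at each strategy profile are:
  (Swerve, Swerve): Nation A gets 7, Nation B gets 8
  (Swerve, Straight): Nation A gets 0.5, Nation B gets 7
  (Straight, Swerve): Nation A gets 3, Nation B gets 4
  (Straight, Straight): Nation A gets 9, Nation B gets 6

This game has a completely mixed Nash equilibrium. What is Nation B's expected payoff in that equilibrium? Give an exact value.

20/3

First find p, the probability Nation A plays Swerve, from Nation B's indifference between Swerve and Straight: 8p + 4(1−p) = 7p + 6(1−p), giving p = 2/3.
Since Nation B is indifferent in equilibrium, Nation B's expected payoff equals the payoff from either column against (2/3, 1/3). Using Swerve: 8(2/3) + 4(1/3) = 20/3.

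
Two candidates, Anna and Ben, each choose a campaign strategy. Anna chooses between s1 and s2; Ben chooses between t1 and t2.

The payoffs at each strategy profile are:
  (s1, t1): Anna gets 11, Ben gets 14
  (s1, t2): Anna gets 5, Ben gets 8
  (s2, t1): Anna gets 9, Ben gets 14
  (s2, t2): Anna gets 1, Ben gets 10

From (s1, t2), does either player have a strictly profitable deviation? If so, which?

Ben

Anna at (s1, t2) earns 5; deviating to s2 yields 1 — not better.
Ben earns 8; deviating to t1 yields 14 — a strict improvement.
Only Ben has a strictly profitable deviation.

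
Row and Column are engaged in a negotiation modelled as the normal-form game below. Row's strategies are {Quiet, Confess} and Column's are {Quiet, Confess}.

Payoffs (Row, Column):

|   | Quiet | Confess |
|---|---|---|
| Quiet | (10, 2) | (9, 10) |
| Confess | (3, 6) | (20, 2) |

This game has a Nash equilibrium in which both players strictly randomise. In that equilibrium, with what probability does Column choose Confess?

Let q be the probability that Column plays Quiet. In a completely mixed equilibrium, Row must be indifferent between Quiet and Confess.
Row's expected payoff from Quiet is 10q + 9(1−q); from Confess it is 3q + 20(1−q).
Setting these equal: q + 9 = −17q + 20, so q = 11/18.
Therefore Column plays Confess with probability 1 − 11/18 = 7/18.

7/18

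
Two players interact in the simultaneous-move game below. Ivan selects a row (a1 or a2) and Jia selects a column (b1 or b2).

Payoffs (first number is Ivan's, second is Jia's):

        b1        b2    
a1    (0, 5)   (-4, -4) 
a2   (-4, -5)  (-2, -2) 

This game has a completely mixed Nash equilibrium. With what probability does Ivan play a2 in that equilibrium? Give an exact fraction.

3/4

Let x be the probability that Ivan plays a1. In a completely mixed equilibrium, Jia must be indifferent between b1 and b2.
Jia's expected payoff from b1 is 5x − 5(1−x); from b2 it is −4x − 2(1−x).
Setting these equal: 10x − 5 = −2x − 2, so x = 1/4.
Therefore Ivan plays a2 with probability 1 − 1/4 = 3/4.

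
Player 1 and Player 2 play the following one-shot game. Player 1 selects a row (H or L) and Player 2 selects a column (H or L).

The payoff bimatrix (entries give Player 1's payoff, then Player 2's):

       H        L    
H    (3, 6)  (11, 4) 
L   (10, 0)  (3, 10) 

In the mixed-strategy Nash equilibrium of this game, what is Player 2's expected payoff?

5

First find x, the probability Player 1 plays H, from Player 2's indifference between H and L: 6x = 4x + 10(1−x), giving x = 5/6.
Since Player 2 is indifferent in equilibrium, Player 2's expected payoff equals the payoff from either column against (5/6, 1/6). Using H: 6(5/6) = 5.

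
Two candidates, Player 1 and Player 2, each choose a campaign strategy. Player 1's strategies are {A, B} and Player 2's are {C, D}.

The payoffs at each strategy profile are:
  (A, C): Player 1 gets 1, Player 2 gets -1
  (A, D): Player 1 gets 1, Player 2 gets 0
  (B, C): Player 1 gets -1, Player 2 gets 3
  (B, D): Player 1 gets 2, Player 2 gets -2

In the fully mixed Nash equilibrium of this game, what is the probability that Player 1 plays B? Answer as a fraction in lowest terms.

1/6

Let r be the probability that Player 1 plays A. In a completely mixed equilibrium, Player 2 must be indifferent between C and D.
Player 2's expected payoff from C is −r + 3(1−r); from D it is −2(1−r).
Setting these equal: −4r + 3 = 2r − 2, so r = 5/6.
Therefore Player 1 plays B with probability 1 − 5/6 = 1/6.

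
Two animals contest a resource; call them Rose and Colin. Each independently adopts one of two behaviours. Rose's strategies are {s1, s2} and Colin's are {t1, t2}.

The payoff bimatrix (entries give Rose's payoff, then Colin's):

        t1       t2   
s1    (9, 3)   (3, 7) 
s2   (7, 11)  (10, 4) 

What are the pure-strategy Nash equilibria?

none

(s1, t1): Colin prefers t2 (7 > 3) — not an equilibrium.
(s1, t2): Rose prefers s2 (10 > 3) — not an equilibrium.
(s2, t1): Rose prefers s1 (9 > 7) — not an equilibrium.
(s2, t2): Colin prefers t1 (11 > 4) — not an equilibrium.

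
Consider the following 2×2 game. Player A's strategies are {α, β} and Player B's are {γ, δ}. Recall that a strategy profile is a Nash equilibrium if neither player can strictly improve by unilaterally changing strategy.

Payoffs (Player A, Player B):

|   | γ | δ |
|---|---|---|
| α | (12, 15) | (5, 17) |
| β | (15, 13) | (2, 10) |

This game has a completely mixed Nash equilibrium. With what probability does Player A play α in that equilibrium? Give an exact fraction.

3/5

Let x be the probability that Player A plays α. In a completely mixed equilibrium, Player B must be indifferent between γ and δ.
Player B's expected payoff from γ is 15x + 13(1−x); from δ it is 17x + 10(1−x).
Setting these equal: 2x + 13 = 7x + 10, so x = 3/5.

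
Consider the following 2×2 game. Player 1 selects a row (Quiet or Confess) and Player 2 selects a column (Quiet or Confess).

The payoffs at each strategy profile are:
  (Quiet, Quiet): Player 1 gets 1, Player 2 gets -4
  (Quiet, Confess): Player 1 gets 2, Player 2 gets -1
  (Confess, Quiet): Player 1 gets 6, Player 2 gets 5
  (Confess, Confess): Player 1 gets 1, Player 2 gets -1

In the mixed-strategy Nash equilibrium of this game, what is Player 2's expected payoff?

First find x, the probability Player 1 plays Quiet, from Player 2's indifference between Quiet and Confess: −4x + 5(1−x) = −x − (1−x), giving x = 2/3.
Since Player 2 is indifferent in equilibrium, Player 2's expected payoff equals the payoff from either column against (2/3, 1/3). Using Quiet: −4(2/3) + 5(1/3) = -1.

-1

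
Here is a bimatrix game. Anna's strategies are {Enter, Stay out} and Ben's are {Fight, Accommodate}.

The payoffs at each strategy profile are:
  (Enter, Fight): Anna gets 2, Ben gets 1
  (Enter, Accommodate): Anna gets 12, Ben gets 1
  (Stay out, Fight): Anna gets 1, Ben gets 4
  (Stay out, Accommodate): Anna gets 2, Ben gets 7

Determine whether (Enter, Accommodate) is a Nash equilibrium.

At (Enter, Accommodate), Anna earns 12; switching to Stay out would give 2, so Anna has no profitable deviation.
Ben earns 1; switching to Fight would give 1, so Ben has no profitable deviation.
Neither player can gain by a unilateral deviation, so this profile is a Nash equilibrium.

Yes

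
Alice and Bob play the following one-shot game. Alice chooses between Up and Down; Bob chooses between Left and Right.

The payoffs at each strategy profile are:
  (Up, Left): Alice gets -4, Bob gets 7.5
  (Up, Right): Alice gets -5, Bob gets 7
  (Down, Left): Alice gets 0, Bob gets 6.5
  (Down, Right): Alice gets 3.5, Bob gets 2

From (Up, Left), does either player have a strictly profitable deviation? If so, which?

Alice

Alice at (Up, Left) earns -4; deviating to Down yields 0 — a strict improvement.
Bob earns 7.5; deviating to Right yields 7 — not better.
Only Alice has a strictly profitable deviation.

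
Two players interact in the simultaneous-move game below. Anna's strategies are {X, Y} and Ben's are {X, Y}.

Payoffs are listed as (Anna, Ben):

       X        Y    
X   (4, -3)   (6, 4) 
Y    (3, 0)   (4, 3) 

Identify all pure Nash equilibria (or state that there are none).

(X, X): Ben prefers Y (4 > -3) — not an equilibrium.
(X, Y): Anna gets 6 ≥ 4 from Y, and Ben gets 4 ≥ -3 from X — Nash equilibrium.
(Y, X): Anna prefers X (4 > 3); Ben prefers Y (3 > 0) — not an equilibrium.
(Y, Y): Anna prefers X (6 > 4) — not an equilibrium.

(X, Y)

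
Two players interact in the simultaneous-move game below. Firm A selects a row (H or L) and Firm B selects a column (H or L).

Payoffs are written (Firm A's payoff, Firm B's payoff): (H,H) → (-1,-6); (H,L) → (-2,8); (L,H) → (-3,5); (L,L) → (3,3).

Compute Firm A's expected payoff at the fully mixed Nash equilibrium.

-9/7

First find y, the probability Firm B plays H, from Firm A's indifference between H and L: −y − 2(1−y) = −3y + 3(1−y), giving y = 5/7.
Since Firm A is indifferent in equilibrium, Firm A's expected payoff equals the payoff from either row against (5/7, 2/7). Using H: −(5/7) − 2(2/7) = -9/7.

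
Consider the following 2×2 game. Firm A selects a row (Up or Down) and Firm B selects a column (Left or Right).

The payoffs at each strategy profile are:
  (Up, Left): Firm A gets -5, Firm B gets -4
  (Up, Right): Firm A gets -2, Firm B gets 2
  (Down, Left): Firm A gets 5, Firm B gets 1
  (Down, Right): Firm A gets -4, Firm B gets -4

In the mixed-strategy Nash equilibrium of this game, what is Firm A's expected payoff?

First find y, the probability Firm B plays Left, from Firm A's indifference between Up and Down: −5y − 2(1−y) = 5y − 4(1−y), giving y = 1/6.
Since Firm A is indifferent in equilibrium, Firm A's expected payoff equals the payoff from either row against (1/6, 5/6). Using Up: −5(1/6) − 2(5/6) = -5/2.

-5/2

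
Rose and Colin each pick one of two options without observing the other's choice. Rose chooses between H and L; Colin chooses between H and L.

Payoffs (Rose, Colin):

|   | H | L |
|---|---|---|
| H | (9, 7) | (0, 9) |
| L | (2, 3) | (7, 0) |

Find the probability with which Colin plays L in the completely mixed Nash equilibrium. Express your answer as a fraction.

Let q be the probability that Colin plays H. In a completely mixed equilibrium, Rose must be indifferent between H and L.
Rose's expected payoff from H is 9q; from L it is 2q + 7(1−q).
Setting these equal: 9q = −5q + 7, so q = 1/2.
Therefore Colin plays L with probability 1 − 1/2 = 1/2.

1/2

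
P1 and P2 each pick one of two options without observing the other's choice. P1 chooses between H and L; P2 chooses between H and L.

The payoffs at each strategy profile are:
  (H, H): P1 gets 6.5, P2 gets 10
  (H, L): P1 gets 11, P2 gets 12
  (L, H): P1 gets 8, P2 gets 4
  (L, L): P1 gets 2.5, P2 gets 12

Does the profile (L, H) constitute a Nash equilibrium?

At (L, H), P1 earns 8; switching to H would give 6.5, so P1 has no profitable deviation.
P2 earns 4; switching to L would give 12, so P2 would deviate.
Since at least one player can profitably deviate, this is not a Nash equilibrium.

No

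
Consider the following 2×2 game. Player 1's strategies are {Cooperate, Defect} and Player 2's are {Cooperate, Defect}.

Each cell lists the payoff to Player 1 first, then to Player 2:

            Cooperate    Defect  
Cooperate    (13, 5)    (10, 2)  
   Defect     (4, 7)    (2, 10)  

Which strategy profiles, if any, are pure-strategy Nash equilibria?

(Cooperate, Cooperate): Player 1 gets 13 ≥ 4 from Defect, and Player 2 gets 5 ≥ 2 from Defect — Nash equilibrium.
(Cooperate, Defect): Player 2 prefers Cooperate (5 > 2) — not an equilibrium.
(Defect, Cooperate): Player 1 prefers Cooperate (13 > 4); Player 2 prefers Defect (10 > 7) — not an equilibrium.
(Defect, Defect): Player 1 prefers Cooperate (10 > 2) — not an equilibrium.

(Cooperate, Cooperate)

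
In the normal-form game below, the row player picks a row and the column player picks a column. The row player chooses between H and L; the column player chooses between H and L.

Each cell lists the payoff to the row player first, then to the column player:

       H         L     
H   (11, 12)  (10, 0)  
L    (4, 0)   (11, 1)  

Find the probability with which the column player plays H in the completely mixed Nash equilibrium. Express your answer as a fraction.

1/8

Let c be the probability that the column player plays H. In a completely mixed equilibrium, the row player must be indifferent between H and L.
The row player's expected payoff from H is 11c + 10(1−c); from L it is 4c + 11(1−c).
Setting these equal: c + 10 = −7c + 11, so c = 1/8.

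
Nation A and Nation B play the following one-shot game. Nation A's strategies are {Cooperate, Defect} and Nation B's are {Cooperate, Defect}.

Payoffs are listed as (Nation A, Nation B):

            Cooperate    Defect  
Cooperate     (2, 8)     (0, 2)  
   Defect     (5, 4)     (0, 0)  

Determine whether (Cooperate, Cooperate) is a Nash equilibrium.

No

At (Cooperate, Cooperate), Nation A earns 2; switching to Defect would give 5, so Nation A would deviate.
Nation B earns 8; switching to Defect would give 2, so Nation B has no profitable deviation.
Since at least one player can profitably deviate, this is not a Nash equilibrium.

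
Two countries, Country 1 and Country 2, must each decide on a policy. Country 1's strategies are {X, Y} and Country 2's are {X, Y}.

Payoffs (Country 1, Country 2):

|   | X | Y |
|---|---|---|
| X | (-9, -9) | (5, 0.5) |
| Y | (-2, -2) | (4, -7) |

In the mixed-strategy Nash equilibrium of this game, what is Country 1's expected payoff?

First find y, the probability Country 2 plays X, from Country 1's indifference between X and Y: −9y + 5(1−y) = −2y + 4(1−y), giving y = 1/8.
Since Country 1 is indifferent in equilibrium, Country 1's expected payoff equals the payoff from either row against (1/8, 7/8). Using X: −9(1/8) + 5(7/8) = 13/4.

13/4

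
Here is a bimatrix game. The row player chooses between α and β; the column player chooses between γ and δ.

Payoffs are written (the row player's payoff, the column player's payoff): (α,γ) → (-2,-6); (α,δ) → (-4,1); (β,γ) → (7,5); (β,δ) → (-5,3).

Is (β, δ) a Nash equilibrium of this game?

At (β, δ), the row player earns -5; switching to α would give -4, so the row player would deviate.
The column player earns 3; switching to γ would give 5, so the column player would deviate.
Since at least one player can profitably deviate, this is not a Nash equilibrium.

No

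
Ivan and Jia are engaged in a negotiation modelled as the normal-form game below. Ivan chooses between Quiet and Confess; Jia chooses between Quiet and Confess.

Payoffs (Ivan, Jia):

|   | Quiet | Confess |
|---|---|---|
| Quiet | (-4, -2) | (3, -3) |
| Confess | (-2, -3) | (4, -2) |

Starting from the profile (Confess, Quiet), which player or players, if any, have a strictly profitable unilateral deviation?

Jia

Ivan at (Confess, Quiet) earns -2; deviating to Quiet yields -4 — not better.
Jia earns -3; deviating to Confess yields -2 — a strict improvement.
Only Jia has a strictly profitable deviation.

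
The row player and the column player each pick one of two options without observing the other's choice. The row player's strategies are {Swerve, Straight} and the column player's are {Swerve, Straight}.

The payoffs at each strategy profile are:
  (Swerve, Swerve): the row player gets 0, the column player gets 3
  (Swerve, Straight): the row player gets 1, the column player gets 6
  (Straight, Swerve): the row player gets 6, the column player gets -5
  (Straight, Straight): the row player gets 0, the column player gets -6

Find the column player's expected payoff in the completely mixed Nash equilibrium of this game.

First find x, the probability the row player plays Swerve, from the column player's indifference between Swerve and Straight: 3x − 5(1−x) = 6x − 6(1−x), giving x = 1/4.
Since the column player is indifferent in equilibrium, the column player's expected payoff equals the payoff from either column against (1/4, 3/4). Using Swerve: 3(1/4) − 5(3/4) = -3.

-3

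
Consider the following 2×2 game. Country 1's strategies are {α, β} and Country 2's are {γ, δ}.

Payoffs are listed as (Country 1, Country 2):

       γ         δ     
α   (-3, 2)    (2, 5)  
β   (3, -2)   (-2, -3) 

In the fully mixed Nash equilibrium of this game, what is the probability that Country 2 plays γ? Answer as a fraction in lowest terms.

Let y be the probability that Country 2 plays γ. In a completely mixed equilibrium, Country 1 must be indifferent between α and β.
Country 1's expected payoff from α is −3y + 2(1−y); from β it is 3y − 2(1−y).
Setting these equal: −5y + 2 = 5y − 2, so y = 2/5.

2/5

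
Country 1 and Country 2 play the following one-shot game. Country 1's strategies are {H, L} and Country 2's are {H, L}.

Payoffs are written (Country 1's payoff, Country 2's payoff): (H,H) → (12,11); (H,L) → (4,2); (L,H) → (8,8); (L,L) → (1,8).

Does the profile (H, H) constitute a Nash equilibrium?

Yes

At (H, H), Country 1 earns 12; switching to L would give 8, so Country 1 has no profitable deviation.
Country 2 earns 11; switching to L would give 2, so Country 2 has no profitable deviation.
Neither player can gain by a unilateral deviation, so this profile is a Nash equilibrium.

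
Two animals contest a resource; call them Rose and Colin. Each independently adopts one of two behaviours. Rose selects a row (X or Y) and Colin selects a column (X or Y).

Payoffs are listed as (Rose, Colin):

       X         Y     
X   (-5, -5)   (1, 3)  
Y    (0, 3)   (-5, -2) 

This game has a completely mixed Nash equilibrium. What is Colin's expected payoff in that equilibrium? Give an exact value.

First find p, the probability Rose plays X, from Colin's indifference between X and Y: −5p + 3(1−p) = 3p − 2(1−p), giving p = 5/13.
Since Colin is indifferent in equilibrium, Colin's expected payoff equals the payoff from either column against (5/13, 8/13). Using X: −5(5/13) + 3(8/13) = -1/13.

-1/13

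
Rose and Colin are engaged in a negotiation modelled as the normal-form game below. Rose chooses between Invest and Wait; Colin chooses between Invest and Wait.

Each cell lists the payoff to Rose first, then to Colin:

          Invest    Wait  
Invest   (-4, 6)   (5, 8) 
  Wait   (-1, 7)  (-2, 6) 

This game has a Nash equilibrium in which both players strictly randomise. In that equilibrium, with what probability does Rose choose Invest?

Let p be the probability that Rose plays Invest. In a completely mixed equilibrium, Colin must be indifferent between Invest and Wait.
Colin's expected payoff from Invest is 6p + 7(1−p); from Wait it is 8p + 6(1−p).
Setting these equal: −p + 7 = 2p + 6, so p = 1/3.

1/3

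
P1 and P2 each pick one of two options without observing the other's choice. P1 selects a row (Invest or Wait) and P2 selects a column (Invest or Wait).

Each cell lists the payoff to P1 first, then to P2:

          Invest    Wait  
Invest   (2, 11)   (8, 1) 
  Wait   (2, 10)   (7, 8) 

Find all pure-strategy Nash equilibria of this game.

(Invest, Invest) and (Wait, Invest)

(Invest, Invest): P1 gets 2 ≥ 2 from Wait, and P2 gets 11 ≥ 1 from Wait — Nash equilibrium.
(Invest, Wait): P2 prefers Invest (11 > 1) — not an equilibrium.
(Wait, Invest): P1 gets 2 ≥ 2 from Invest, and P2 gets 10 ≥ 8 from Wait — Nash equilibrium.
(Wait, Wait): P1 prefers Invest (8 > 7); P2 prefers Invest (10 > 8) — not an equilibrium.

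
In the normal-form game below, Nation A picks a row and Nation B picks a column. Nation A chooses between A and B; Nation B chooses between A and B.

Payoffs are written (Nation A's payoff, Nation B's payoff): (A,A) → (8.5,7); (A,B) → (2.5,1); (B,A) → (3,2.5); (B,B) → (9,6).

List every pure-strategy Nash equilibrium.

(A, A) and (B, B)

(A, A): Nation A gets 8.5 ≥ 3 from B, and Nation B gets 7 ≥ 1 from B — Nash equilibrium.
(A, B): Nation A prefers B (9 > 2.5); Nation B prefers A (7 > 1) — not an equilibrium.
(B, A): Nation A prefers A (8.5 > 3); Nation B prefers B (6 > 2.5) — not an equilibrium.
(B, B): Nation A gets 9 ≥ 2.5 from A, and Nation B gets 6 ≥ 2.5 from A — Nash equilibrium.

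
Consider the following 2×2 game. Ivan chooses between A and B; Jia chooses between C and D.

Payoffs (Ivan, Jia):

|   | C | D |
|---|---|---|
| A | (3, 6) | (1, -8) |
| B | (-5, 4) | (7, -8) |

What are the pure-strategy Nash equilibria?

(A, C)

(A, C): Ivan gets 3 ≥ -5 from B, and Jia gets 6 ≥ -8 from D — Nash equilibrium.
(A, D): Ivan prefers B (7 > 1); Jia prefers C (6 > -8) — not an equilibrium.
(B, C): Ivan prefers A (3 > -5) — not an equilibrium.
(B, D): Jia prefers C (4 > -8) — not an equilibrium.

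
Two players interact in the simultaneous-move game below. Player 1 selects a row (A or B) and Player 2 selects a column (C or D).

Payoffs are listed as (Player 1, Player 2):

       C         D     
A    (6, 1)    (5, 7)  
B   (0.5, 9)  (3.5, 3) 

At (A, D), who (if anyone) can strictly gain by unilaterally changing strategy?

Neither

Player 1 at (A, D) earns 5; deviating to B yields 3.5 — not better.
Player 2 earns 7; deviating to C yields 1 — not better.
Neither player can strictly improve; the profile is a Nash equilibrium.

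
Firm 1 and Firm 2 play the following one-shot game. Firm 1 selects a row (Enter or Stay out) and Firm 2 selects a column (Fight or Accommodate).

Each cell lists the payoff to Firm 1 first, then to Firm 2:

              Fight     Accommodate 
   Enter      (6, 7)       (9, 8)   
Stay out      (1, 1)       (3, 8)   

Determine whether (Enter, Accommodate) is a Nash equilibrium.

At (Enter, Accommodate), Firm 1 earns 9; switching to Stay out would give 3, so Firm 1 has no profitable deviation.
Firm 2 earns 8; switching to Fight would give 7, so Firm 2 has no profitable deviation.
Neither player can gain by a unilateral deviation, so this profile is a Nash equilibrium.

Yes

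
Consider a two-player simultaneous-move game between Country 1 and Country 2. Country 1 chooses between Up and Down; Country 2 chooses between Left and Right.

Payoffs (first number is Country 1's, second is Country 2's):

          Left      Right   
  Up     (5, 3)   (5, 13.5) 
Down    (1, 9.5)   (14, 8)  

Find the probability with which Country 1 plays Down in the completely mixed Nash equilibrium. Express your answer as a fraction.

7/8

Let p be the probability that Country 1 plays Up. In a completely mixed equilibrium, Country 2 must be indifferent between Left and Right.
Country 2's expected payoff from Left is 3p + 9.5(1−p); from Right it is 13.5p + 8(1−p).
Setting these equal: −6.5p + 9.5 = 5.5p + 8, so p = 1/8.
Therefore Country 1 plays Down with probability 1 − 1/8 = 7/8.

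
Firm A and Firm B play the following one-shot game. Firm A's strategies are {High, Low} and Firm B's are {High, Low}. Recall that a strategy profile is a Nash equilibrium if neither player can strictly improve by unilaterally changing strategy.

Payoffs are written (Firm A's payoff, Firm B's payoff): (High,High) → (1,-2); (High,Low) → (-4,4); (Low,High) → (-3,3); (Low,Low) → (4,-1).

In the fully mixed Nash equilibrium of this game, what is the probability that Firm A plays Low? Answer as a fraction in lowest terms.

Let x be the probability that Firm A plays High. In a completely mixed equilibrium, Firm B must be indifferent between High and Low.
Firm B's expected payoff from High is −2x + 3(1−x); from Low it is 4x − (1−x).
Setting these equal: −5x + 3 = 5x − 1, so x = 2/5.
Therefore Firm A plays Low with probability 1 − 2/5 = 3/5.

3/5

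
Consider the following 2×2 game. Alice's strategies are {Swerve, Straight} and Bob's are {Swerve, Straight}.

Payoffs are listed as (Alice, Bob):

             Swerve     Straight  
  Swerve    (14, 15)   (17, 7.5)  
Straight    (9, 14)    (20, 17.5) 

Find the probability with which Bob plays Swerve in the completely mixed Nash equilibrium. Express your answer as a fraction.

Let q be the probability that Bob plays Swerve. In a completely mixed equilibrium, Alice must be indifferent between Swerve and Straight.
Alice's expected payoff from Swerve is 14q + 17(1−q); from Straight it is 9q + 20(1−q).
Setting these equal: −3q + 17 = −11q + 20, so q = 3/8.

3/8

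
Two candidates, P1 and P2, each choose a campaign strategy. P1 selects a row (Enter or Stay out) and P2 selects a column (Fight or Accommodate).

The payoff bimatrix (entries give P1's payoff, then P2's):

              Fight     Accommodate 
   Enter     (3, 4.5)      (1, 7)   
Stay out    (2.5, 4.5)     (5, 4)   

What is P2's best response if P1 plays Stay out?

Against Stay out, P2 earns 4.5 from Fight and 4 from Accommodate.
So Fight is the best response.

Fight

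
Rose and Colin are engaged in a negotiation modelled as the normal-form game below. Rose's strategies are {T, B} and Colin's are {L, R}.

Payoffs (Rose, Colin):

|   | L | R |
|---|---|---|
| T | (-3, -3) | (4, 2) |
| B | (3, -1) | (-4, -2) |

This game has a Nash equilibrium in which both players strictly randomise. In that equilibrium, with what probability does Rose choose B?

Let x be the probability that Rose plays T. In a completely mixed equilibrium, Colin must be indifferent between L and R.
Colin's expected payoff from L is −3x − (1−x); from R it is 2x − 2(1−x).
Setting these equal: −2x − 1 = 4x − 2, so x = 1/6.
Therefore Rose plays B with probability 1 − 1/6 = 5/6.

5/6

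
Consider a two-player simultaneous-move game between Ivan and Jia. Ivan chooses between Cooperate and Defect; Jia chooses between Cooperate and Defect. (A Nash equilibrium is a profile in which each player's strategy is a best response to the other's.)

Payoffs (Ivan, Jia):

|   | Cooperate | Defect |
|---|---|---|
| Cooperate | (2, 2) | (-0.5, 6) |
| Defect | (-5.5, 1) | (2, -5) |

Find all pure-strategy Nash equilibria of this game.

(Cooperate, Cooperate): Jia prefers Defect (6 > 2) — not an equilibrium.
(Cooperate, Defect): Ivan prefers Defect (2 > -0.5) — not an equilibrium.
(Defect, Cooperate): Ivan prefers Cooperate (2 > -5.5) — not an equilibrium.
(Defect, Defect): Jia prefers Cooperate (1 > -5) — not an equilibrium.

none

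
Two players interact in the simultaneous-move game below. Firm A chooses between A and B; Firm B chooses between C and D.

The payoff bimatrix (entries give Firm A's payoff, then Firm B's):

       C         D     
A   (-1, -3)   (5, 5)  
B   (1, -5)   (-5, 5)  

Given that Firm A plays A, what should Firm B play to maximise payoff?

D

Against A, Firm B earns -3 from C and 5 from D.
So D is the best response.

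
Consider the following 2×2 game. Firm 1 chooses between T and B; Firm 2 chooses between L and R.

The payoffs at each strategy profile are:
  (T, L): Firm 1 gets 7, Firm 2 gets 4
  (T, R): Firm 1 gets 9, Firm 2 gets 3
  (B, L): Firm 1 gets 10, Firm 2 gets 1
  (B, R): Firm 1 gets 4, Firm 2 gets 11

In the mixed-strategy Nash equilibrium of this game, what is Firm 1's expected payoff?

First find q, the probability Firm 2 plays L, from Firm 1's indifference between T and B: 7q + 9(1−q) = 10q + 4(1−q), giving q = 5/8.
Since Firm 1 is indifferent in equilibrium, Firm 1's expected payoff equals the payoff from either row against (5/8, 3/8). Using T: 7(5/8) + 9(3/8) = 31/4.

31/4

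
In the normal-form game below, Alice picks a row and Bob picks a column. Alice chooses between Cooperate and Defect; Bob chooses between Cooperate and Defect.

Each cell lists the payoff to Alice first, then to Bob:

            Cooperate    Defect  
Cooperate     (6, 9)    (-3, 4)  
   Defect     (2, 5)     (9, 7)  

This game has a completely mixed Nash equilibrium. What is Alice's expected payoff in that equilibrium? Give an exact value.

First find y, the probability Bob plays Cooperate, from Alice's indifference between Cooperate and Defect: 6y − 3(1−y) = 2y + 9(1−y), giving y = 3/4.
Since Alice is indifferent in equilibrium, Alice's expected payoff equals the payoff from either row against (3/4, 1/4). Using Cooperate: 6(3/4) − 3(1/4) = 15/4.

15/4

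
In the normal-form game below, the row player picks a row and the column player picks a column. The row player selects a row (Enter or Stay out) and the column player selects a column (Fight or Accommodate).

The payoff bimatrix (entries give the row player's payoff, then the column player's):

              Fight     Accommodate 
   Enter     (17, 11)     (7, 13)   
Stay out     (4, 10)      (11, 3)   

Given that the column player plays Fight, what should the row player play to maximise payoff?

Against Fight, the row player earns 17 from Enter and 4 from Stay out.
So Enter is the best response.

Enter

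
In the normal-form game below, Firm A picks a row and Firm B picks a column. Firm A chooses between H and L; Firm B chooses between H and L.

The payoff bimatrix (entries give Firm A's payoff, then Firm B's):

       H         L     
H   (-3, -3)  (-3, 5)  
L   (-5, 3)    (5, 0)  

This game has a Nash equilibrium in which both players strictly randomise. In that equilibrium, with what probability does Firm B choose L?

Let c be the probability that Firm B plays H. In a completely mixed equilibrium, Firm A must be indifferent between H and L.
Firm A's expected payoff from H is −3c − 3(1−c); from L it is −5c + 5(1−c).
Setting these equal: -3 = −10c + 5, so c = 4/5.
Therefore Firm B plays L with probability 1 − 4/5 = 1/5.

1/5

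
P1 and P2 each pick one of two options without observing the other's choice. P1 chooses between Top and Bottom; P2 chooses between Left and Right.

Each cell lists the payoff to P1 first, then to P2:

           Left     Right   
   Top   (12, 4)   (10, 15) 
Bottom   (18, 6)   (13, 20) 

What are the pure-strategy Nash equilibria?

(Top, Left): P1 prefers Bottom (18 > 12); P2 prefers Right (15 > 4) — not an equilibrium.
(Top, Right): P1 prefers Bottom (13 > 10) — not an equilibrium.
(Bottom, Left): P2 prefers Right (20 > 6) — not an equilibrium.
(Bottom, Right): P1 gets 13 ≥ 10 from Top, and P2 gets 20 ≥ 6 from Left — Nash equilibrium.

(Bottom, Right)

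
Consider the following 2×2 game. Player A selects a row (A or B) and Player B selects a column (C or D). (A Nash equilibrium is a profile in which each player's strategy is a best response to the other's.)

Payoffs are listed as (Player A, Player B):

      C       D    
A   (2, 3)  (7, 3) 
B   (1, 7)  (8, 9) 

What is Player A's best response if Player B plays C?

A

Against C, Player A earns 2 from A and 1 from B.
So A is the best response.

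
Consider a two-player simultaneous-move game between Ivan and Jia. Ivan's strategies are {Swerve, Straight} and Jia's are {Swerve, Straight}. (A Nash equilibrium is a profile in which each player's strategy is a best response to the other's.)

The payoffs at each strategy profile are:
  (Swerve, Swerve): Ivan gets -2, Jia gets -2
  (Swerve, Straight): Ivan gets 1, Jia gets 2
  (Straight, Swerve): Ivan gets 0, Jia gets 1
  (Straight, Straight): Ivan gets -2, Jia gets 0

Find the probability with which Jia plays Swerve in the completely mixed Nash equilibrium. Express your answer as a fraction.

3/5

Let y be the probability that Jia plays Swerve. In a completely mixed equilibrium, Ivan must be indifferent between Swerve and Straight.
Ivan's expected payoff from Swerve is −2y + (1−y); from Straight it is −2(1−y).
Setting these equal: −3y + 1 = 2y − 2, so y = 3/5.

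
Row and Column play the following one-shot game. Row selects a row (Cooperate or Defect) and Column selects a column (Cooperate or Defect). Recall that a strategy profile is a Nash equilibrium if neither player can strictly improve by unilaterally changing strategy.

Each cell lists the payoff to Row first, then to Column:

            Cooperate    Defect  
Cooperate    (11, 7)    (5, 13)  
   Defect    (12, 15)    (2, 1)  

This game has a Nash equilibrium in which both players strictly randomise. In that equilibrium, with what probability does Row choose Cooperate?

7/10

Let x be the probability that Row plays Cooperate. In a completely mixed equilibrium, Column must be indifferent between Cooperate and Defect.
Column's expected payoff from Cooperate is 7x + 15(1−x); from Defect it is 13x + (1−x).
Setting these equal: −8x + 15 = 12x + 1, so x = 7/10.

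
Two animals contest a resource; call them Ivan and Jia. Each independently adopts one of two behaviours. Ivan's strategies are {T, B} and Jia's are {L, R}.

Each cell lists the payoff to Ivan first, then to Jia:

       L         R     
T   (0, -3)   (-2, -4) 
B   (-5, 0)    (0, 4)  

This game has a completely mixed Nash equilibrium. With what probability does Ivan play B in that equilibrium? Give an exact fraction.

1/5

Let p be the probability that Ivan plays T. In a completely mixed equilibrium, Jia must be indifferent between L and R.
Jia's expected payoff from L is −3p; from R it is −4p + 4(1−p).
Setting these equal: −3p = −8p + 4, so p = 4/5.
Therefore Ivan plays B with probability 1 − 4/5 = 1/5.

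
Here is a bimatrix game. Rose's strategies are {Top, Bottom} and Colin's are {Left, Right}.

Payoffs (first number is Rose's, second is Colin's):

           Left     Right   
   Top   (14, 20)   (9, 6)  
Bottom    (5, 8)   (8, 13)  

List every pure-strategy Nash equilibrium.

(Top, Left)

(Top, Left): Rose gets 14 ≥ 5 from Bottom, and Colin gets 20 ≥ 6 from Right — Nash equilibrium.
(Top, Right): Colin prefers Left (20 > 6) — not an equilibrium.
(Bottom, Left): Rose prefers Top (14 > 5); Colin prefers Right (13 > 8) — not an equilibrium.
(Bottom, Right): Rose prefers Top (9 > 8) — not an equilibrium.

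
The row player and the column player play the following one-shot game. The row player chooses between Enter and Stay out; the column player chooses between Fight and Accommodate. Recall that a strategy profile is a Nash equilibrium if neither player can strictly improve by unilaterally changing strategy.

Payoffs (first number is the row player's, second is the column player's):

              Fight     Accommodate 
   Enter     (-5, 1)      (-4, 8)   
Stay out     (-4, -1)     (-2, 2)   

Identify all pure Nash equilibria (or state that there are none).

(Enter, Fight): the row player prefers Stay out (-4 > -5); the column player prefers Accommodate (8 > 1) — not an equilibrium.
(Enter, Accommodate): the row player prefers Stay out (-2 > -4) — not an equilibrium.
(Stay out, Fight): the column player prefers Accommodate (2 > -1) — not an equilibrium.
(Stay out, Accommodate): the row player gets -2 ≥ -4 from Enter, and the column player gets 2 ≥ -1 from Fight — Nash equilibrium.

(Stay out, Accommodate)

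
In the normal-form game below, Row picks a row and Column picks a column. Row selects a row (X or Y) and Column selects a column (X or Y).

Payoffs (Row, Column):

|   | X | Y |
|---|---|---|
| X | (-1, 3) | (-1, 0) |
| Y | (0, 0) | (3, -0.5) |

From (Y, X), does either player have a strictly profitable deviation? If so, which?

Row at (Y, X) earns 0; deviating to X yields -1 — not better.
Column earns 0; deviating to Y yields -0.5 — not better.
Neither player can strictly improve; the profile is a Nash equilibrium.

Neither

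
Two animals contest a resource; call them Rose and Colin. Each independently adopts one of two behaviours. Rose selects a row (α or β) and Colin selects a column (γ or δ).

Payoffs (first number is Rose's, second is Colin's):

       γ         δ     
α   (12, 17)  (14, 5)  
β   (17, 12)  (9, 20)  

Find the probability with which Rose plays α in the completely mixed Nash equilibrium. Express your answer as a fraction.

2/5

Let r be the probability that Rose plays α. In a completely mixed equilibrium, Colin must be indifferent between γ and δ.
Colin's expected payoff from γ is 17r + 12(1−r); from δ it is 5r + 20(1−r).
Setting these equal: 5r + 12 = −15r + 20, so r = 2/5.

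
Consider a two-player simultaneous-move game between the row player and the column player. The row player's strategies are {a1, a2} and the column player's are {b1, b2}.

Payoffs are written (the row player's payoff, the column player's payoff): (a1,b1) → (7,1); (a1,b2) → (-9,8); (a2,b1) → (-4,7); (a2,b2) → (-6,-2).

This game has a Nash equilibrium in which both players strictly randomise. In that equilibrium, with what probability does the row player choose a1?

9/16

Let r be the probability that the row player plays a1. In a completely mixed equilibrium, the column player must be indifferent between b1 and b2.
The column player's expected payoff from b1 is r + 7(1−r); from b2 it is 8r − 2(1−r).
Setting these equal: −6r + 7 = 10r − 2, so r = 9/16.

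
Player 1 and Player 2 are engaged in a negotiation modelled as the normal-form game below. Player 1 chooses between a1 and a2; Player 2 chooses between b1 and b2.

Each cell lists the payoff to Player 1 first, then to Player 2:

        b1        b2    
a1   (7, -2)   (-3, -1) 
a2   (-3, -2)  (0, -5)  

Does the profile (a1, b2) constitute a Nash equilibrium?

At (a1, b2), Player 1 earns -3; switching to a2 would give 0, so Player 1 would deviate.
Player 2 earns -1; switching to b1 would give -2, so Player 2 has no profitable deviation.
Since at least one player can profitably deviate, this is not a Nash equilibrium.

No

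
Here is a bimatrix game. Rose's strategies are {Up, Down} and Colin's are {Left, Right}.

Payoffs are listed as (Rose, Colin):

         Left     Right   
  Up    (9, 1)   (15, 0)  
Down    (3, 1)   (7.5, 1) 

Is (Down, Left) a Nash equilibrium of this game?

No

At (Down, Left), Rose earns 3; switching to Up would give 9, so Rose would deviate.
Colin earns 1; switching to Right would give 1, so Colin has no profitable deviation.
Since at least one player can profitably deviate, this is not a Nash equilibrium.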